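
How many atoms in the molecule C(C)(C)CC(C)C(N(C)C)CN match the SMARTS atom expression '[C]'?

10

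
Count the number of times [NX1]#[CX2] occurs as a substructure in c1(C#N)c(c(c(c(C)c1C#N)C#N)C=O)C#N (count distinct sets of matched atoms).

4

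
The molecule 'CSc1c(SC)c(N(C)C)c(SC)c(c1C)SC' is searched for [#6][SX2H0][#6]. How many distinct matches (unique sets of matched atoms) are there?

[#6][SX2H0][#6] is the SMARTS for a thioether: an aliphatic sulfur bridging two carbons with no H on the sulfur.
The molecule carries 4 separate instances of a methylthio ether (-SCH3) meeting every constraint; each maps to a distinct set of atoms, giving 4 matches.

4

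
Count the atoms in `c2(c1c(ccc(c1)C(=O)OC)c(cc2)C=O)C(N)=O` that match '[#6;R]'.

The query [#6;R] means: carbon that is part of a ring.
Check the 19 heavy atoms by environment: 10× c (aromatic, in 6-ring) → match; 4× C (acyclic) → no; 4× O (acyclic) → no; 1× N (acyclic) → no.
That gives 10 matching atoms.

10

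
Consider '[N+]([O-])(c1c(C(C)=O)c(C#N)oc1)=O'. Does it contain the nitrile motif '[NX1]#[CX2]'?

Yes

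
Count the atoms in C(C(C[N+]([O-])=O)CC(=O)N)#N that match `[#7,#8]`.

The query [#7,#8] means: nitrogen or oxygen (comma = OR).
Check the 11 heavy atoms by environment: 5× C → no; 1× N (charge +1) → match; 1× O (charge -1) → match; 2× O → match; 2× N → match.
Summing the matching environments: 1 + 1 + 2 + 2 = 6 matching atoms.

6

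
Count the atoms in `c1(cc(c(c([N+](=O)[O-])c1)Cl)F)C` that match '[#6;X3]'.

6

The query [#6;X3] means: any carbon (aromatic or not) with three total connections.
Check the 12 heavy atoms by environment: 6× c (aromatic, X3) → match; 1× F (X1) → no; 1× Cl (X1) → no; 1× C (X4) → no; 1× N (charge +1, X3) → no; 1× O (charge -1, X1) → no; 1× O (X1) → no.
That gives 6 matching atoms.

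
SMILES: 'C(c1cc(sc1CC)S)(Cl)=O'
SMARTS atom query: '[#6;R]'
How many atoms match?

The query [#6;R] means: carbon that is part of a ring.
Check the 11 heavy atoms by environment: 1× s (aromatic, in 5-ring) → no; 4× c (aromatic, in 5-ring) → match; 3× C (acyclic) → no; 1× S (acyclic) → no; 1× O (acyclic) → no; 1× Cl (acyclic) → no.
That gives 4 matching atoms.

4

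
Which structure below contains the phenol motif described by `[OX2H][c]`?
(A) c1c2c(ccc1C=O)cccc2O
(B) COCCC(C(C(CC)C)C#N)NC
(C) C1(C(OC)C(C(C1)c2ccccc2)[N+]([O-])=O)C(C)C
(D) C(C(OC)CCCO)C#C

A

[OX2H][c] describes a hydroxyl oxygen attached to an aromatic carbon (a phenol).
(A) contains a hydroxyl group (-OH), which satisfies every atom and bond constraint.
(B) has a methoxy ether (-OCH3) but the oxygen has H0, not H1.
(C) has a methoxy ether (-OCH3) but the oxygen has H0, not H1.
(D) has a hydroxyl group (-OH) but the -OH is on an aliphatic carbon, not an aromatic c.
So the answer is (A).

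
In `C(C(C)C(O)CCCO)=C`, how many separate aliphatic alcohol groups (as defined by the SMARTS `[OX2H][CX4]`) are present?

2

[OX2H][CX4] is the SMARTS for an aliphatic alcohol: a hydroxyl oxygen bound to an sp3 (X4) carbon.
The molecule carries 2 separate instances of a hydroxyl group (-OH) meeting every constraint; each maps to a distinct set of atoms, giving 2 matches.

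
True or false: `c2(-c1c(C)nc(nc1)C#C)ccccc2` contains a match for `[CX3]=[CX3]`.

False

The pattern [CX3]=[CX3] describes a non-aromatic C=C double bond between two sp2 carbons — an alkene.
The closest candidate here is an ethynyl group (-C#CH), but the C-C bond is a triple bond, not a double bond. No other fragment satisfies the full query, so there is no match.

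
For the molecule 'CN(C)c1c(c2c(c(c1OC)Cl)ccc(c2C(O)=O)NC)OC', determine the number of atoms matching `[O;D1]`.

The query [O;D1] means: aliphatic oxygen bonded to exactly one heavy atom.
Check the 23 heavy atoms by environment: 8× c (aromatic, D3) → no; 2× c (aromatic, D2) → no; 2× O (D2) → no; 5× C (D1) → no; 1× N (D2) → no; 1× C (D3) → no; 2× O (D1) → match; 1× Cl (D1) → no; 1× N (D3) → no.
That gives 2 matching atoms.

2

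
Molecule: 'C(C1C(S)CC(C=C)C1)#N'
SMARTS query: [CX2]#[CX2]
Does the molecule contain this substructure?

The pattern [CX2]#[CX2] describes a carbon-carbon triple bond — an alkyne.
The closest candidate here is a nitrile (-C#N), but the triple bond is C#N, not C#C. No other fragment satisfies the full query, so there is no match.

No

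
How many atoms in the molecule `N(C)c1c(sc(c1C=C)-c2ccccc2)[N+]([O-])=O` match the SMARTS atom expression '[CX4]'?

1

The query [CX4] means: C with X4: aliphatic carbon with exactly 4 total connections (bonds + H).
Check the 18 heavy atoms by environment: 1× s (aromatic, X2) → no; 10× c (aromatic, X3) → no; 1× N (X3) → no; 1× C (X4) → match; 2× C (X3) → no; 1× N (charge +1, X3) → no; 1× O (charge -1, X1) → no; 1× O (X1) → no.
That gives 1 matching atom.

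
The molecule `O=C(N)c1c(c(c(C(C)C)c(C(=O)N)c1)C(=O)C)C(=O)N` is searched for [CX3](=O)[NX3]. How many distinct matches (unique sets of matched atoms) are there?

[CX3](=O)[NX3] is the SMARTS for an amide: a carbonyl carbon bonded to a trivalent nitrogen.
The molecule carries 3 separate instances of a primary amide (-C(=O)NH2) meeting every constraint; each maps to a distinct set of atoms, giving 3 matches.

3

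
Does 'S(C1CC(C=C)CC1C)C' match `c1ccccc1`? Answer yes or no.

No

The pattern c1ccccc1 describes six aromatic carbons in a ring — a benzene ring.
The closest candidate here is a methyl group (-CH3), but no six-membered all-carbon aromatic ring is present. No other fragment satisfies the full query, so there is no match.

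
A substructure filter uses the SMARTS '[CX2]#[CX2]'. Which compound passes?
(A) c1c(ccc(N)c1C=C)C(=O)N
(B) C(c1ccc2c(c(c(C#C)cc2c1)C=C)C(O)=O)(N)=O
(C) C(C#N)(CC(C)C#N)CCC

B

[CX2]#[CX2] describes a carbon-carbon triple bond (an alkyne).
(A) has a vinyl group (-CH=CH2) but the C=C is a double bond; both carbons are CX3, not CX2.
(B) contains an ethynyl group (-C#CH), which satisfies every atom and bond constraint.
(C) has a nitrile (-C#N) but the triple bond is C#N, not C#C.
So the answer is (B).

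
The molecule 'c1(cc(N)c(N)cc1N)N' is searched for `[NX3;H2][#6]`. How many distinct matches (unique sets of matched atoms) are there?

4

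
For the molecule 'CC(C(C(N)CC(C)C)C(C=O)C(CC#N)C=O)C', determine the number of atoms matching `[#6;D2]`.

The query [#6;D2] means: any carbon bonded to exactly two heavy atoms.
Check the 19 heavy atoms by environment: 5× C (D2) → match; 6× C (D3) → no; 4× C (D1) → no; 2× N (D1) → no; 2× O (D1) → no.
That gives 5 matching atoms.

5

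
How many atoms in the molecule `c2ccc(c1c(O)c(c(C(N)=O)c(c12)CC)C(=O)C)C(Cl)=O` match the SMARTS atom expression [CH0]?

3

The query [CH0] means: aliphatic carbon with no attached hydrogen.
Check the 22 heavy atoms by environment: 7× c (aromatic, H0) → no; 3× c (aromatic, H1) → no; 3× C (H0) → match; 3× O (H0) → no; 1× Cl (H0) → no; 1× C (H2) → no; 2× C (H3) → no; 1× O (H1) → no; 1× N (H2) → no.
That gives 3 matching atoms.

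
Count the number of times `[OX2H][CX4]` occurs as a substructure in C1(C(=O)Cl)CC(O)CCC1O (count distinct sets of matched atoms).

2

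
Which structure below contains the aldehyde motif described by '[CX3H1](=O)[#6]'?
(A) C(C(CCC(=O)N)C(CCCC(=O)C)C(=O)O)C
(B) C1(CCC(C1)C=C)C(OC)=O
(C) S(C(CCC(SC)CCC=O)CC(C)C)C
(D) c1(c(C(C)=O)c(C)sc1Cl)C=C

C

[CX3H1](=O)[#6] describes an sp2 carbon with one H, double-bonded to O and single-bonded to carbon (an aldehyde).
(A) has a carboxylic acid group (-C(=O)OH) but the carbonyl carbon has H0 and is bonded to O, not H1.
(B) has a methyl-ester group (-C(=O)OCH3) but the carbonyl carbon has H0, not H1.
(C) contains an aldehyde (-CHO), which satisfies every atom and bond constraint.
(D) has an acetyl/ketone group (-C(=O)CH3) but the carbonyl carbon has H0 (two carbon neighbours), not H1.
So the answer is (C).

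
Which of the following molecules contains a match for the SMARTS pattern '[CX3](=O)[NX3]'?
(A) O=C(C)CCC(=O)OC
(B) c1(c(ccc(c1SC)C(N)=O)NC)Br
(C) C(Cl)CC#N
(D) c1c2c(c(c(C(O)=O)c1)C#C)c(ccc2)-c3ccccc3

B

[CX3](=O)[NX3] describes a carbonyl carbon bonded to a trivalent nitrogen (an amide).
(A) has a methyl-ester group (-C(=O)OCH3) but the carbonyl is bonded to O, not to an NX3 nitrogen.
(B) contains a primary amide (-C(=O)NH2), which satisfies every atom and bond constraint.
(C) has a nitrile (-C#N) but the nitrile N is NX1 (triple-bonded), not NX3.
(D) has a carboxylic acid group (-C(=O)OH) but the carbonyl is bonded to O, not to an NX3 nitrogen.
So the answer is (B).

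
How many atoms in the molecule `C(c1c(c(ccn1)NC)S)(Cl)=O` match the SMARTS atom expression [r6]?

The query [r6] means: r6 matches atoms in a six-membered ring.
Check the 12 heavy atoms by environment: 1× n (aromatic, in 6-ring) → match; 5× c (aromatic, in 6-ring) → match; 2× C (acyclic) → no; 1× O (acyclic) → no; 1× Cl (acyclic) → no; 1× N (acyclic) → no; 1× S (acyclic) → no.
Summing the matching environments: 1 + 5 = 6 matching atoms.

6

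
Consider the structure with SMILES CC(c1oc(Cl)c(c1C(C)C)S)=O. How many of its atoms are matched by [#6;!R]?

5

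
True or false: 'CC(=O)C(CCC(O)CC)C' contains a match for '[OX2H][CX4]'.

True

The pattern [OX2H][CX4] describes a hydroxyl oxygen bound to an sp3 (X4) carbon — an aliphatic alcohol.
The molecule carries a hydroxyl group (-OH), whose atoms satisfy every constraint of the query, so the pattern matches.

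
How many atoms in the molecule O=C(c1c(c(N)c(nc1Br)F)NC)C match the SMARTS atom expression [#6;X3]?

6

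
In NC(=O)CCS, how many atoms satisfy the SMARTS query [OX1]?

Check the 6 heavy atoms by environment: 2× C (X4) → no; 1× S (X2) → no; 1× C (X3) → no; 1× O (X1) → match; 1× N (X3) → no.
That gives 1 matching atom.

1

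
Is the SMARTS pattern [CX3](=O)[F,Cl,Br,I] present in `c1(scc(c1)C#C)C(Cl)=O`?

Yes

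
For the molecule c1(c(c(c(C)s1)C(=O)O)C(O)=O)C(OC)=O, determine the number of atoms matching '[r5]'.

Check the 16 heavy atoms by environment: 1× s (aromatic, in 5-ring) → match; 4× c (aromatic, in 5-ring) → match; 5× C (acyclic) → no; 6× O (acyclic) → no.
Summing the matching environments: 1 + 4 = 5 matching atoms.

5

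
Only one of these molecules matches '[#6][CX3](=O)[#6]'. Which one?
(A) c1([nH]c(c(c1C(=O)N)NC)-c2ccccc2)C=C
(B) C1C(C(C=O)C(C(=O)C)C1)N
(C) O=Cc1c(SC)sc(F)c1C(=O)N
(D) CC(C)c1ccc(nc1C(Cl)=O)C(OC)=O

B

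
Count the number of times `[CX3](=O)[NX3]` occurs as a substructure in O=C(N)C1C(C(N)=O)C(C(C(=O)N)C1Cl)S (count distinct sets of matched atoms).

3

[CX3](=O)[NX3] is the SMARTS for an amide: a carbonyl carbon bonded to a trivalent nitrogen.
The molecule carries 3 separate instances of a primary amide (-C(=O)NH2) meeting every constraint; each maps to a distinct set of atoms, giving 3 matches.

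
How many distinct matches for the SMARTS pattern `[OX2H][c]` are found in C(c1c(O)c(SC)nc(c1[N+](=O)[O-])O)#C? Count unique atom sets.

[OX2H][c] is the SMARTS for a phenol: a hydroxyl oxygen attached to an aromatic carbon.
The molecule carries 2 separate instances of a hydroxyl group (-OH) meeting every constraint; each maps to a distinct set of atoms, giving 2 matches.

2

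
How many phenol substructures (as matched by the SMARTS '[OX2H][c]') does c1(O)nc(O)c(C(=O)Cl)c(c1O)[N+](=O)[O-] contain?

3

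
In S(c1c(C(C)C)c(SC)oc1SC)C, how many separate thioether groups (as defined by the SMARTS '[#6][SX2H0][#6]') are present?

3

[#6][SX2H0][#6] is the SMARTS for a thioether: an aliphatic sulfur bridging two carbons with no H on the sulfur.
The molecule carries 3 separate instances of a methylthio ether (-SCH3) meeting every constraint; each maps to a distinct set of atoms, giving 3 matches.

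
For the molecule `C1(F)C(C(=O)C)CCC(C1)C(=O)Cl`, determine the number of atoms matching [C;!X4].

2

The query [C;!X4] means: aliphatic carbon that does not have four total connections.
Check the 13 heavy atoms by environment: 7× C (X4) → no; 2× C (X3) → match; 2× O (X1) → no; 1× Cl (X1) → no; 1× F (X1) → no.
That gives 2 matching atoms.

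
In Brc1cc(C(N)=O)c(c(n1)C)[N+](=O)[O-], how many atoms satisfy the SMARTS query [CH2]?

The query [CH2] means: aliphatic carbon with exactly two hydrogens.
Check the 14 heavy atoms by environment: 1× n (aromatic, H0) → no; 4× c (aromatic, H0) → no; 1× c (aromatic, H1) → no; 1× Br (H0) → no; 1× N (charge +1, H0) → no; 1× O (charge -1, H0) → no; 2× O (H0) → no; 1× C (H0) → no; 1× N (H2) → no; 1× C (H3) → no.
No environment satisfies the query, so 0 matching atoms.

0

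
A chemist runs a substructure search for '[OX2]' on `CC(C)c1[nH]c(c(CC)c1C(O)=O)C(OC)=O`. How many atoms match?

The query [OX2] means: aliphatic oxygen with two total connections — ether, hydroxyl, or ester single-bond O.
Check the 17 heavy atoms by environment: 1× n (aromatic, X3) → no; 4× c (aromatic, X3) → no; 6× C (X4) → no; 2× C (X3) → no; 2× O (X1) → no; 2× O (X2) → match.
That gives 2 matching atoms.

2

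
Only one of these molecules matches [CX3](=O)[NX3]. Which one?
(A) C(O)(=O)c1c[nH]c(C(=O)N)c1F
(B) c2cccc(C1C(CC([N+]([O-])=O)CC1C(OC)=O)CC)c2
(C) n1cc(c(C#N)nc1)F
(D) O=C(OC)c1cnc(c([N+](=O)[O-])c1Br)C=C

[CX3](=O)[NX3] describes a carbonyl carbon bonded to a trivalent nitrogen (an amide).
(A) contains a primary amide (-C(=O)NH2), which satisfies every atom and bond constraint.
(B) has a methyl-ester group (-C(=O)OCH3) but the carbonyl is bonded to O, not to an NX3 nitrogen.
(C) has a nitrile (-C#N) but the nitrile N is NX1 (triple-bonded), not NX3.
(D) has a methyl-ester group (-C(=O)OCH3) but the carbonyl is bonded to O, not to an NX3 nitrogen.
So the answer is (A).

A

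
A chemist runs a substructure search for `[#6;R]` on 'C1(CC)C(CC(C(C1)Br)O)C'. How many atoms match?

The query [#6;R] means: carbon that is part of a ring.
Check the 11 heavy atoms by environment: 6× C (in 6-ring) → match; 1× O (acyclic) → no; 3× C (acyclic) → no; 1× Br (acyclic) → no.
That gives 6 matching atoms.

6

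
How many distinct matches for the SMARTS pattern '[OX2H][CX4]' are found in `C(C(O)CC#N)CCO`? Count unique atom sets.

2

[OX2H][CX4] is the SMARTS for an aliphatic alcohol: a hydroxyl oxygen bound to an sp3 (X4) carbon.
The molecule carries 2 separate instances of a hydroxyl group (-OH) meeting every constraint; each maps to a distinct set of atoms, giving 2 matches.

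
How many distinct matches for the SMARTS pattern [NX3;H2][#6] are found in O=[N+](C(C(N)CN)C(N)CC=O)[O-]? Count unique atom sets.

3

[NX3;H2][#6] is the SMARTS for a primary amine: a trivalent nitrogen with two H attached to carbon.
The molecule carries 3 separate instances of a primary amino group (-NH2) meeting every constraint; each maps to a distinct set of atoms, giving 3 matches.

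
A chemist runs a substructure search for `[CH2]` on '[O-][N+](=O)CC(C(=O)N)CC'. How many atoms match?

2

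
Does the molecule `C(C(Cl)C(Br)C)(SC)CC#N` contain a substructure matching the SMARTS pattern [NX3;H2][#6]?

No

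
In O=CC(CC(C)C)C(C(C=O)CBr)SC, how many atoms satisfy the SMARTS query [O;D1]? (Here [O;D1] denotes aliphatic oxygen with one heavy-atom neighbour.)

2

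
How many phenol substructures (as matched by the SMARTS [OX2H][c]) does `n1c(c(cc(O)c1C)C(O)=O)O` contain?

2

[OX2H][c] is the SMARTS for a phenol: a hydroxyl oxygen attached to an aromatic carbon.
The molecule carries 2 separate instances of a hydroxyl group (-OH) meeting every constraint; each maps to a distinct set of atoms, giving 2 matches.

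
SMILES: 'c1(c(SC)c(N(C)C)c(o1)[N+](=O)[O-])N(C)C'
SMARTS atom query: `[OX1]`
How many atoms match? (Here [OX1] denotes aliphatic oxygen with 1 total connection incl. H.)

2

The query [OX1] means: aliphatic oxygen with one total connection — typically a carbonyl =O or an oxide.
Check the 16 heavy atoms by environment: 1× o (aromatic, X2) → no; 4× c (aromatic, X3) → no; 2× N (X3) → no; 5× C (X4) → no; 1× S (X2) → no; 1× N (charge +1, X3) → no; 1× O (charge -1, X1) → match; 1× O (X1) → match.
Summing the matching environments: 1 + 1 = 2 matching atoms.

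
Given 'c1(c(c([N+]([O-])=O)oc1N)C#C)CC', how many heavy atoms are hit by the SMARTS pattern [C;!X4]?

The query [C;!X4] means: aliphatic carbon that does not have four total connections.
Check the 13 heavy atoms by environment: 1× o (aromatic, X2) → no; 4× c (aromatic, X3) → no; 1× N (charge +1, X3) → no; 1× O (charge -1, X1) → no; 1× O (X1) → no; 1× N (X3) → no; 2× C (X2) → match; 2× C (X4) → no.
That gives 2 matching atoms.

2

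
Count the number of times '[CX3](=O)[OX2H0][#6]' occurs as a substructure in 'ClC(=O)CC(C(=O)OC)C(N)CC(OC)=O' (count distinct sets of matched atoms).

2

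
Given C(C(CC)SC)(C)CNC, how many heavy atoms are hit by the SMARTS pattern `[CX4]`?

The query [CX4] means: C with X4: aliphatic carbon with exactly 4 total connections (bonds + H).
Check the 10 heavy atoms by environment: 8× C (X4) → match; 1× S (X2) → no; 1× N (X3) → no.
That gives 8 matching atoms.

8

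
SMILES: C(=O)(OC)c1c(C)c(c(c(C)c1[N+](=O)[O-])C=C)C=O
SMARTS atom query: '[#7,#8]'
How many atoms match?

The query [#7,#8] means: nitrogen or oxygen (comma = OR).
Check the 19 heavy atoms by environment: 6× c (aromatic) → no; 7× C → no; 1× N (charge +1) → match; 1× O (charge -1) → match; 4× O → match.
Summing the matching environments: 1 + 1 + 4 = 6 matching atoms.

6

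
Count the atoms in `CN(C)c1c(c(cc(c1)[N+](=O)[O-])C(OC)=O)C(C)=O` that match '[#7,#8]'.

7

The query [#7,#8] means: nitrogen or oxygen (comma = OR).
Check the 19 heavy atoms by environment: 6× c (aromatic) → no; 1× N → match; 6× C → no; 1× N (charge +1) → match; 1× O (charge -1) → match; 4× O → match.
Summing the matching environments: 1 + 1 + 1 + 4 = 7 matching atoms.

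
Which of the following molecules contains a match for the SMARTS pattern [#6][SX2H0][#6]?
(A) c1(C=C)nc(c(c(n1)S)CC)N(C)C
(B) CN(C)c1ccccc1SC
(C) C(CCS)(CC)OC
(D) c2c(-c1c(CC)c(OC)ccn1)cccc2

[#6][SX2H0][#6] describes an aliphatic sulfur bridging two carbons with no H on the sulfur (a thioether).
(A) has a thiol (-SH) but the sulfur has H1, not H0 bridging two carbons.
(B) contains a methylthio ether (-SCH3), which satisfies every atom and bond constraint.
(C) has a thiol (-SH) but the sulfur has H1, not H0 bridging two carbons.
(D) has a methoxy ether (-OCH3) but the bridging atom is O, not S.
So the answer is (B).

B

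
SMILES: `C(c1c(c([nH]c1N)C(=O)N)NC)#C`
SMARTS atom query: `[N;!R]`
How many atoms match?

The query [N;!R] means: aliphatic nitrogen not in a ring.
Check the 13 heavy atoms by environment: 1× n (aromatic, in 5-ring) → no; 4× c (aromatic, in 5-ring) → no; 4× C (acyclic) → no; 1× O (acyclic) → no; 3× N (acyclic) → match.
That gives 3 matching atoms.

3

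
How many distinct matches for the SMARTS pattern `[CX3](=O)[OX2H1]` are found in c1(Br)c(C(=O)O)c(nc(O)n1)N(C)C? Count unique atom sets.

1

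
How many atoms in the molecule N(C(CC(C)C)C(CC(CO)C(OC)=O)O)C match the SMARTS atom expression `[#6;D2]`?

3

The query [#6;D2] means: any carbon bonded to exactly two heavy atoms.
Check the 17 heavy atoms by environment: 3× C (D2) → match; 5× C (D3) → no; 4× C (D1) → no; 3× O (D1) → no; 1× O (D2) → no; 1× N (D2) → no.
That gives 3 matching atoms.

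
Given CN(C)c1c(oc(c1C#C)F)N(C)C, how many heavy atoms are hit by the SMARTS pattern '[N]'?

2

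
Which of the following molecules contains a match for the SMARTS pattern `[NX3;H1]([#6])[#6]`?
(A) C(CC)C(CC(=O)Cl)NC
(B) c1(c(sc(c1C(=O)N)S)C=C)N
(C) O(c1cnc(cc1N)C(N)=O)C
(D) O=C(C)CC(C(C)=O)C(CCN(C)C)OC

A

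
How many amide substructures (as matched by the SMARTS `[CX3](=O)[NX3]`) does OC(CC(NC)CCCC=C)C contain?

0

[CX3](=O)[NX3] is the SMARTS for an amide: a carbonyl carbon bonded to a trivalent nitrogen.
No fragment in the molecule satisfies every constraint, giving 0 matches.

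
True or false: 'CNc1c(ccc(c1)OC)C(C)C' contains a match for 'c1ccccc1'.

True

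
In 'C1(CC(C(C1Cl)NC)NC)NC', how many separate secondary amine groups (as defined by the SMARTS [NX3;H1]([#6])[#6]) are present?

[NX3;H1]([#6])[#6] is the SMARTS for a secondary amine: a trivalent nitrogen with one H, bonded to two carbons.
The molecule carries 3 separate instances of an N-methylamino group (-NHCH3) meeting every constraint; each maps to a distinct set of atoms, giving 3 matches.

3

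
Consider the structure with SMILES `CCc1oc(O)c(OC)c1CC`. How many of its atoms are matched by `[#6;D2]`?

2

The query [#6;D2] means: any carbon bonded to exactly two heavy atoms.
Check the 12 heavy atoms by environment: 1× o (aromatic, D2) → no; 4× c (aromatic, D3) → no; 2× C (D2) → match; 3× C (D1) → no; 1× O (D1) → no; 1× O (D2) → no.
That gives 2 matching atoms.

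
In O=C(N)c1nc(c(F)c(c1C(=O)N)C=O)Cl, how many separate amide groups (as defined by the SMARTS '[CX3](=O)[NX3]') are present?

2

[CX3](=O)[NX3] is the SMARTS for an amide: a carbonyl carbon bonded to a trivalent nitrogen.
The molecule carries 2 separate instances of a primary amide (-C(=O)NH2) meeting every constraint; each maps to a distinct set of atoms, giving 2 matches.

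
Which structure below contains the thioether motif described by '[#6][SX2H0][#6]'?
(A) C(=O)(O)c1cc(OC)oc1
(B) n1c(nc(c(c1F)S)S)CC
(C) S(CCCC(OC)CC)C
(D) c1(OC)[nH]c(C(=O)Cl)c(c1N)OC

C

[#6][SX2H0][#6] describes an aliphatic sulfur bridging two carbons with no H on the sulfur (a thioether).
(A) has a methoxy ether (-OCH3) but the bridging atom is O, not S.
(B) has a thiol (-SH) but the sulfur has H1, not H0 bridging two carbons.
(C) contains a methylthio ether (-SCH3), which satisfies every atom and bond constraint.
(D) has a methoxy ether (-OCH3) but the bridging atom is O, not S.
So the answer is (C).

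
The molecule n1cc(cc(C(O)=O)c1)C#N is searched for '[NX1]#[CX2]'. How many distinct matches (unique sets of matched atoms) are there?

1

[NX1]#[CX2] is the SMARTS for a nitrile: a nitrogen triple-bonded to a two-connected carbon.
Exactly one fragment in the molecule meets all constraints, giving 1 match.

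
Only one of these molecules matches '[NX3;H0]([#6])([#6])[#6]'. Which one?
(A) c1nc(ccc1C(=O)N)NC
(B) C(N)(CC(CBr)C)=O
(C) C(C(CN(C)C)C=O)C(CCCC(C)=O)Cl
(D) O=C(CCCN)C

C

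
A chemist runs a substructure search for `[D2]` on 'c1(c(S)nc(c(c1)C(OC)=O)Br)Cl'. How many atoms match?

3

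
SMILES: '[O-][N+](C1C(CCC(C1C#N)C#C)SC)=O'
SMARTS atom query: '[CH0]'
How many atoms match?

The query [CH0] means: aliphatic carbon with no attached hydrogen.
Check the 15 heavy atoms by environment: 5× C (H1) → no; 2× C (H2) → no; 2× C (H0) → match; 1× N (H0) → no; 1× N (charge +1, H0) → no; 1× O (charge -1, H0) → no; 1× O (H0) → no; 1× S (H0) → no; 1× C (H3) → no.
That gives 2 matching atoms.

2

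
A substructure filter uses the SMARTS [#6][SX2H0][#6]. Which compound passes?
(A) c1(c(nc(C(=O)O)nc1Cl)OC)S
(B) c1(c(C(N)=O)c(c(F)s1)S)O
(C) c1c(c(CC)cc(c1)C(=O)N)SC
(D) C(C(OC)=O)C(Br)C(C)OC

C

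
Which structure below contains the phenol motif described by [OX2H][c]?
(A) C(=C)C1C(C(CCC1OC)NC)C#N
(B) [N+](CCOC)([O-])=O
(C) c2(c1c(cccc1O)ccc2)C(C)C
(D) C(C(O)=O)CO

[OX2H][c] describes a hydroxyl oxygen attached to an aromatic carbon (a phenol).
(A) has a methoxy ether (-OCH3) but the oxygen has H0, not H1.
(B) has a methoxy ether (-OCH3) but the oxygen has H0, not H1.
(C) contains a hydroxyl group (-OH), which satisfies every atom and bond constraint.
(D) has a hydroxyl group (-OH) but the -OH is on an aliphatic carbon, not an aromatic c.
So the answer is (C).

C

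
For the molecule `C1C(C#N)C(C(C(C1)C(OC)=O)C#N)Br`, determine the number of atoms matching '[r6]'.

Check the 15 heavy atoms by environment: 6× C (in 6-ring) → match; 4× C (acyclic) → no; 2× N (acyclic) → no; 1× Br (acyclic) → no; 2× O (acyclic) → no.
That gives 6 matching atoms.

6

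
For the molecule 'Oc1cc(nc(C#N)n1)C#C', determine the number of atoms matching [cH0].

Check the 11 heavy atoms by environment: 2× n (aromatic, H0) → no; 3× c (aromatic, H0) → match; 1× c (aromatic, H1) → no; 2× C (H0) → no; 1× N (H0) → no; 1× O (H1) → no; 1× C (H1) → no.
That gives 3 matching atoms.

3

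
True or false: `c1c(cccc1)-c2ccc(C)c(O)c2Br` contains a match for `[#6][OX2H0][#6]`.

False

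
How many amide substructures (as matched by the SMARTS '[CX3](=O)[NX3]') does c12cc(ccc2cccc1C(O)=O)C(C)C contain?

[CX3](=O)[NX3] is the SMARTS for an amide: a carbonyl carbon bonded to a trivalent nitrogen.
The molecule has a carboxylic acid group (-C(=O)OH), but the carbonyl is bonded to O, not to an NX3 nitrogen; nothing else fits, so there are 0 matches.

0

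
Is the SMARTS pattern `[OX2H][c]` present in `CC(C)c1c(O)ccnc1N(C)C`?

Yes

The pattern [OX2H][c] describes a hydroxyl oxygen attached to an aromatic carbon — a phenol.
The molecule carries a hydroxyl group (-OH), whose atoms satisfy every constraint of the query, so the pattern matches.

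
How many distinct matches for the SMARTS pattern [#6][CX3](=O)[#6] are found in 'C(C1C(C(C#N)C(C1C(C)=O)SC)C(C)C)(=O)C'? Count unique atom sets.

2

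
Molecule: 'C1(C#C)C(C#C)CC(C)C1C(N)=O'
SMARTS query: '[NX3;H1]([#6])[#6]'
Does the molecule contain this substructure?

The pattern [NX3;H1]([#6])[#6] describes a trivalent nitrogen with one H, bonded to two carbons — a secondary amine.
The closest candidate here is a primary amide (-C(=O)NH2), but the -C(=O)NH2 nitrogen has H2, not H1. No other fragment satisfies the full query, so there is no match.

No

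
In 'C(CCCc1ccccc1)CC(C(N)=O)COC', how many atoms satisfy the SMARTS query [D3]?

3

The query [D3] means: atom with exactly three heavy-atom neighbours.
Check the 18 heavy atoms by environment: 6× C (D2) → no; 2× C (D3) → match; 1× O (D2) → no; 1× C (D1) → no; 1× c (aromatic, D3) → match; 5× c (aromatic, D2) → no; 1× O (D1) → no; 1× N (D1) → no.
Summing the matching environments: 2 + 1 = 3 matching atoms.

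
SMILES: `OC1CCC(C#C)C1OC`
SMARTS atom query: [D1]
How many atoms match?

The query [D1] means: atom with exactly one heavy-atom neighbour (degree 1).
Check the 10 heavy atoms by environment: 3× C (D3) → no; 3× C (D2) → no; 2× C (D1) → match; 1× O (D2) → no; 1× O (D1) → match.
Summing the matching environments: 2 + 1 = 3 matching atoms.

3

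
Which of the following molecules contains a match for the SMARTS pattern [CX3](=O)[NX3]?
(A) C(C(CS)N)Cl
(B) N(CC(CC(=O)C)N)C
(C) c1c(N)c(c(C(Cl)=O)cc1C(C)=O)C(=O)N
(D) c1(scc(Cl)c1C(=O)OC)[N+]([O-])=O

[CX3](=O)[NX3] describes a carbonyl carbon bonded to a trivalent nitrogen (an amide).
(A) has a primary amino group (-NH2) but the -NH2 is not attached to a carbonyl carbon.
(B) has a primary amino group (-NH2) but the -NH2 is not attached to a carbonyl carbon.
(C) contains a primary amide (-C(=O)NH2), which satisfies every atom and bond constraint.
(D) has a methyl-ester group (-C(=O)OCH3) but the carbonyl is bonded to O, not to an NX3 nitrogen.
So the answer is (C).

C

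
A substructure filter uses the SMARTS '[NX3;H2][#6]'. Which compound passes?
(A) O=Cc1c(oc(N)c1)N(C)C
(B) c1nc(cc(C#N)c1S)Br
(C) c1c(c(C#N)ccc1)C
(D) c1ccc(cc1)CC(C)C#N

A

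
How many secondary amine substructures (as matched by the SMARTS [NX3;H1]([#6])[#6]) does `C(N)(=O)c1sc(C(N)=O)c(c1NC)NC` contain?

[NX3;H1]([#6])[#6] is the SMARTS for a secondary amine: a trivalent nitrogen with one H, bonded to two carbons.
The molecule carries 2 separate instances of an N-methylamino group (-NHCH3) meeting every constraint; each maps to a distinct set of atoms, giving 2 matches.

2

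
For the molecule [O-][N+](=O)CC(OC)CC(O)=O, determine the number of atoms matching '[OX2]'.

2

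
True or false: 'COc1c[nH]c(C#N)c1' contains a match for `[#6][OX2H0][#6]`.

True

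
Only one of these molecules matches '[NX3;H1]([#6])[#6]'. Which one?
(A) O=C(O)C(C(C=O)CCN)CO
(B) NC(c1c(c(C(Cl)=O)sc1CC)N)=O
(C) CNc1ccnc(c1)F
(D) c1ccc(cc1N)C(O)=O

[NX3;H1]([#6])[#6] describes a trivalent nitrogen with one H, bonded to two carbons (a secondary amine).
(A) has a primary amino group (-NH2) but the nitrogen has H2 and only one carbon neighbour.
(B) has a primary amide (-C(=O)NH2) but the -C(=O)NH2 nitrogen has H2, not H1.
(C) contains an N-methylamino group (-NHCH3), which satisfies every atom and bond constraint.
(D) has a primary amino group (-NH2) but the nitrogen has H2 and only one carbon neighbour.
So the answer is (C).

C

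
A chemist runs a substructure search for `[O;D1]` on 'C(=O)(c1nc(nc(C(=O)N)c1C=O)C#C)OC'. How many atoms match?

3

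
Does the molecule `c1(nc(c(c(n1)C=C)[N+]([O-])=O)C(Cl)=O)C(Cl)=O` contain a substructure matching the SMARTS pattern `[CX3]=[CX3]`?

The pattern [CX3]=[CX3] describes a non-aromatic C=C double bond between two sp2 carbons — an alkene.
The molecule carries a vinyl group (-CH=CH2), whose atoms satisfy every constraint of the query, so the pattern matches.

Yes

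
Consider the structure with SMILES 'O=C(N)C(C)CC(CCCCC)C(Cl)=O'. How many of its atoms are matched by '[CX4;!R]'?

9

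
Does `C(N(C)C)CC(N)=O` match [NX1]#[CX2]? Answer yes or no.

The pattern [NX1]#[CX2] describes a nitrogen triple-bonded to a two-connected carbon — a nitrile.
The closest candidate here is a primary amide (-C(=O)NH2), but the nitrogen is NX3, not NX1. No other fragment satisfies the full query, so there is no match.

No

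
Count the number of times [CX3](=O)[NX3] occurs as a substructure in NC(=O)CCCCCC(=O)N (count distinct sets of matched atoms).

[CX3](=O)[NX3] is the SMARTS for an amide: a carbonyl carbon bonded to a trivalent nitrogen.
The molecule carries 2 separate instances of a primary amide (-C(=O)NH2) meeting every constraint; each maps to a distinct set of atoms, giving 2 matches.

2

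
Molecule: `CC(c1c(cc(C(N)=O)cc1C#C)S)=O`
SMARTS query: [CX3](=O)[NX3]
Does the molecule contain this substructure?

Yes

The pattern [CX3](=O)[NX3] describes a carbonyl carbon bonded to a trivalent nitrogen — an amide.
The molecule carries a primary amide (-C(=O)NH2), whose atoms satisfy every constraint of the query, so the pattern matches.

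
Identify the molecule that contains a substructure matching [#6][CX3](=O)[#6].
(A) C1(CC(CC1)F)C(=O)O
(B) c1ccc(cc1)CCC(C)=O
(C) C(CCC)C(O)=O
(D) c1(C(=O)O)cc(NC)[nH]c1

[#6][CX3](=O)[#6] describes a carbonyl carbon (no H) flanked by two carbons (a ketone).
(A) has a carboxylic acid group (-C(=O)OH) but one neighbour of the carbonyl carbon is O, not C.
(B) contains an acetyl/ketone group (-C(=O)CH3), which satisfies every atom and bond constraint.
(C) has a carboxylic acid group (-C(=O)OH) but one neighbour of the carbonyl carbon is O, not C.
(D) has a carboxylic acid group (-C(=O)OH) but one neighbour of the carbonyl carbon is O, not C.
So the answer is (B).

B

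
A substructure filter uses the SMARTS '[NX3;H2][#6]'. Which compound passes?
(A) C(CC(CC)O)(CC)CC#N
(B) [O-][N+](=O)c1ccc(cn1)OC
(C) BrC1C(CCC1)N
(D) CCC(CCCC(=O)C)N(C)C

[NX3;H2][#6] describes a trivalent nitrogen with two H attached to carbon (a primary amine).
(A) has a nitrile (-C#N) but the nitrogen is NX1 (triple-bonded), not NX3 with two H.
(B) has a nitro group (-[N+](=O)[O-]) but the nitrogen is [N+] with no H, not NX3H2.
(C) contains a primary amino group (-NH2), which satisfies every atom and bond constraint.
(D) has a dimethylamino group (-N(CH3)2) but the nitrogen has H0, not H2.
So the answer is (C).

C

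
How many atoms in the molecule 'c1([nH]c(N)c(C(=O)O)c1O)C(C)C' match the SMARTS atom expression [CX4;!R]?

The query [CX4;!R] means: aliphatic carbon with four total connections, not in a ring.
Check the 13 heavy atoms by environment: 1× n (aromatic, X3, in 5-ring) → no; 4× c (aromatic, X3, in 5-ring) → no; 1× C (X3, acyclic) → no; 1× O (X1, acyclic) → no; 2× O (X2, acyclic) → no; 3× C (X4, acyclic) → match; 1× N (X3, acyclic) → no.
That gives 3 matching atoms.

3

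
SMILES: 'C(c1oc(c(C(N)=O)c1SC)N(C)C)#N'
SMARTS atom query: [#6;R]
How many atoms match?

4

Check the 15 heavy atoms by environment: 1× o (aromatic, in 5-ring) → no; 4× c (aromatic, in 5-ring) → match; 3× N (acyclic) → no; 5× C (acyclic) → no; 1× O (acyclic) → no; 1× S (acyclic) → no.
That gives 4 matching atoms.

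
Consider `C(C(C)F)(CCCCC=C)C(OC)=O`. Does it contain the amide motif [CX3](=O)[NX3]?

No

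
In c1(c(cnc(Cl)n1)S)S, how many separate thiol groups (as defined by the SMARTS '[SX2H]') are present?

2

[SX2H] is the SMARTS for a thiol: an aliphatic sulfur with two connections, one being H.
The molecule carries 2 separate instances of a thiol (-SH) meeting every constraint; each maps to a distinct set of atoms, giving 2 matches.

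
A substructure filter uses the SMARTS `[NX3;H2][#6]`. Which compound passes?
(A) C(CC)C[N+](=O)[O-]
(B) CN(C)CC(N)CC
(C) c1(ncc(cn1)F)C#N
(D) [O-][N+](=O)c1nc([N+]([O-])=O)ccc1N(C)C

B

[NX3;H2][#6] describes a trivalent nitrogen with two H attached to carbon (a primary amine).
(A) has a nitro group (-[N+](=O)[O-]) but the nitrogen is [N+] with no H, not NX3H2.
(B) contains a primary amino group (-NH2), which satisfies every atom and bond constraint.
(C) has a nitrile (-C#N) but the nitrogen is NX1 (triple-bonded), not NX3 with two H.
(D) has a nitro group (-[N+](=O)[O-]) but the nitrogen is [N+] with no H, not NX3H2.
So the answer is (B).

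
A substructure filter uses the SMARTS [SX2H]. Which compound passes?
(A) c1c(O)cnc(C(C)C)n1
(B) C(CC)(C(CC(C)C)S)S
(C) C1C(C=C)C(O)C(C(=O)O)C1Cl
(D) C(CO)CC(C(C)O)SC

[SX2H] describes an aliphatic sulfur with two connections, one being H (a thiol).
(A) has a hydroxyl group (-OH) but it is an -OH, not an -SH.
(B) contains a thiol (-SH), which satisfies every atom and bond constraint.
(C) has a hydroxyl group (-OH) but it is an -OH, not an -SH.
(D) has a hydroxyl group (-OH) but it is an -OH, not an -SH.
So the answer is (B).

B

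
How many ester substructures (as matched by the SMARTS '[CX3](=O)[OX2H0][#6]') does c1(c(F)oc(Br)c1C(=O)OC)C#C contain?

[CX3](=O)[OX2H0][#6] is the SMARTS for an ester: a carbonyl carbon bonded to an oxygen that is itself bonded to carbon (no H on that O).
Exactly one fragment in the molecule meets all constraints, giving 1 match.

1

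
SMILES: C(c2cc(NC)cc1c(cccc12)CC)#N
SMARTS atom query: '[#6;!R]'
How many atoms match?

Check the 16 heavy atoms by environment: 10× c (aromatic, in 6-ring) → no; 4× C (acyclic) → match; 2× N (acyclic) → no.
That gives 4 matching atoms.

4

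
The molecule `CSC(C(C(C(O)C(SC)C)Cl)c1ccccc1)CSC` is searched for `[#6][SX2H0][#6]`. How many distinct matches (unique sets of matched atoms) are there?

3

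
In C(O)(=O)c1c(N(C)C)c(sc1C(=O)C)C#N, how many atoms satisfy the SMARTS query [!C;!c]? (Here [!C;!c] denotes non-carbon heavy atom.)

The query [!C;!c] means: neither aliphatic nor aromatic carbon — same as [!#6].
Check the 16 heavy atoms by environment: 1× s (aromatic) → match; 4× c (aromatic) → no; 2× N → match; 6× C → no; 3× O → match.
Summing the matching environments: 1 + 2 + 3 = 6 matching atoms.

6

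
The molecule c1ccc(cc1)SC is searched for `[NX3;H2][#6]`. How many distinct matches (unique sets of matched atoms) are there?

0

[NX3;H2][#6] is the SMARTS for a primary amine: a trivalent nitrogen with two H attached to carbon.
No fragment in the molecule satisfies every constraint, giving 0 matches.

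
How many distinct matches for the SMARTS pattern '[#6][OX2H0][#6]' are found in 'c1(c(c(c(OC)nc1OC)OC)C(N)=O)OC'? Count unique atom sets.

4

[#6][OX2H0][#6] is the SMARTS for an ether: an aliphatic oxygen bridging two carbons with no H on the oxygen.
The molecule carries 4 separate instances of a methoxy ether (-OCH3) meeting every constraint; each maps to a distinct set of atoms, giving 4 matches.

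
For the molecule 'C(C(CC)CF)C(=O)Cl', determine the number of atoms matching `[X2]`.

0

The query [X2] means: any atom with exactly two total connections (bonds + H).
Check the 9 heavy atoms by environment: 5× C (X4) → no; 1× F (X1) → no; 1× C (X3) → no; 1× O (X1) → no; 1× Cl (X1) → no.
No environment satisfies the query, so 0 matching atoms.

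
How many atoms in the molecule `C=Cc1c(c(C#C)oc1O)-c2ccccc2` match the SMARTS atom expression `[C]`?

4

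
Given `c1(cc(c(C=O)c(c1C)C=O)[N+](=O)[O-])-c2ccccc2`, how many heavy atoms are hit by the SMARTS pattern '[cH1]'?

The query [cH1] means: aromatic carbon bearing exactly one hydrogen.
Check the 20 heavy atoms by environment: 6× c (aromatic, H0) → no; 6× c (aromatic, H1) → match; 2× C (H1) → no; 3× O (H0) → no; 1× N (charge +1, H0) → no; 1× O (charge -1, H0) → no; 1× C (H3) → no.
That gives 6 matching atoms.

6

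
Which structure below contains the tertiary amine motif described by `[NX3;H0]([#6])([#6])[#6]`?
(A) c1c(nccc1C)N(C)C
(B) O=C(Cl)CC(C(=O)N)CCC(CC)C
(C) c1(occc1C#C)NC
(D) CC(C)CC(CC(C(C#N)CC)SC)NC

A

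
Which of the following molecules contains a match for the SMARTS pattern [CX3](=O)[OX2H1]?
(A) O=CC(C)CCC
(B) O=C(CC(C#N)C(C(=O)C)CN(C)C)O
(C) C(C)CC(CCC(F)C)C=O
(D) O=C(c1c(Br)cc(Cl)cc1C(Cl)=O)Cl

B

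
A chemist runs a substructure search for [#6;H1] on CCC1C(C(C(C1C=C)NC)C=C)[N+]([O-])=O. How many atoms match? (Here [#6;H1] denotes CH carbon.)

Check the 16 heavy atoms by environment: 7× C (H1) → match; 1× N (H1) → no; 2× C (H3) → no; 3× C (H2) → no; 1× N (charge +1, H0) → no; 1× O (charge -1, H0) → no; 1× O (H0) → no.
That gives 7 matching atoms.

7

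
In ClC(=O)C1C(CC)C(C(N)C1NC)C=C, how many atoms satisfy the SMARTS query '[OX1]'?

1

The query [OX1] means: aliphatic oxygen with one total connection — typically a carbonyl =O or an oxide.
Check the 15 heavy atoms by environment: 8× C (X4) → no; 2× N (X3) → no; 3× C (X3) → no; 1× O (X1) → match; 1× Cl (X1) → no.
That gives 1 matching atom.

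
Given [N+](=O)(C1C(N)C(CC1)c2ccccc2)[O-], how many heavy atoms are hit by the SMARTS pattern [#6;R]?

The query [#6;R] means: carbon that is part of a ring.
Check the 15 heavy atoms by environment: 5× C (in 5-ring) → match; 1× N (acyclic) → no; 6× c (aromatic, in 6-ring) → match; 1× N (charge +1, acyclic) → no; 1× O (charge -1, acyclic) → no; 1× O (acyclic) → no.
Summing the matching environments: 5 + 6 = 11 matching atoms.

11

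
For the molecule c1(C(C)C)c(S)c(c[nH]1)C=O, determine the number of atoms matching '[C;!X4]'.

1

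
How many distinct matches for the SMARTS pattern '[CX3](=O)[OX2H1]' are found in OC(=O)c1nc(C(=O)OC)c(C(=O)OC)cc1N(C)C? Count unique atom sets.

1

[CX3](=O)[OX2H1] is the SMARTS for a carboxylic acid: an sp2 carbon double-bonded to O and single-bonded to an -OH oxygen.
Exactly one fragment in the molecule meets all constraints, giving 1 match.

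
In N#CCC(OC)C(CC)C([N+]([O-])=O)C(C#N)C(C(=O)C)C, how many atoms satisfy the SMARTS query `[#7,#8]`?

7

The query [#7,#8] means: nitrogen or oxygen (comma = OR).
Check the 21 heavy atoms by environment: 14× C → no; 2× N → match; 3× O → match; 1× N (charge +1) → match; 1× O (charge -1) → match.
Summing the matching environments: 2 + 3 + 1 + 1 = 7 matching atoms.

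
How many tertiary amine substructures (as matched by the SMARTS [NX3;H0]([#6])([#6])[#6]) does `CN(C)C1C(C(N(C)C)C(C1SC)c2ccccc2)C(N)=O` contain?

2

[NX3;H0]([#6])([#6])[#6] is the SMARTS for a tertiary amine: a trivalent nitrogen with no H, bonded to three carbons.
The molecule carries 2 separate instances of a dimethylamino group (-N(CH3)2) meeting every constraint; each maps to a distinct set of atoms, giving 2 matches.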